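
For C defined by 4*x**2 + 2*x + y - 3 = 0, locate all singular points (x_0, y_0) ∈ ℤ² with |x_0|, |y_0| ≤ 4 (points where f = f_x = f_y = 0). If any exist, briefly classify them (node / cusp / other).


No singular points in the scanned grid; C is smooth there.

Compute partial derivatives:
  f_x = 8*x + 2.
  f_y = 1.
f_y = 1 is a nonzero constant, so f_y never vanishes: no point (x, y) can satisfy f = f_x = f_y = 0. In particular no (x, y) ∈ {−4, ..., 4}² is singular; the curve is smooth.


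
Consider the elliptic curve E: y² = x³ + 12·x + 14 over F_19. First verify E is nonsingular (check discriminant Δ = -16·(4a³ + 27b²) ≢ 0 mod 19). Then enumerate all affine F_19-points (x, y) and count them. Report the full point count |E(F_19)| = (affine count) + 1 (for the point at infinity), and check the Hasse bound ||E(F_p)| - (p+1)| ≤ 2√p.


Affine points = {(3, 1), (3, 18), (5, 3), (5, 16), (6, 6), (6, 13), (7, 2), (7, 17), (12, 9), (12, 10), (13, 7), (13, 12), (14, 0), (15, 4), (15, 15), (17, 1), (17, 18), (18, 1), (18, 18)}; affine count = 19; |E(F_19)| = 20.

Discriminant check: Δ ∝ 4a³ + 27b² = 4·12³ + 27·14² = 4·1728 + 27·196 ≡ 6 (mod 19). Nonzero ⇒ E is nonsingular.
For each x ∈ F_19, compute rhs = x³ + 12·x + 14 mod 19, then count y ∈ F_19 with y² ≡ rhs.
  x = 0: rhs = 14, matching y values: none (0 points).
  x = 1: rhs = 8, matching y values: none (0 points).
  x = 2: rhs = 8, matching y values: none (0 points).
  x = 3: rhs = 1, matching y values: 1, 18 (2 points).
  x = 4: rhs = 12, matching y values: none (0 points).
  x = 5: rhs = 9, matching y values: 3, 16 (2 points).
  x = 6: rhs = 17, matching y values: 6, 13 (2 points).
  x = 7: rhs = 4, matching y values: 2, 17 (2 points).
  x = 8: rhs = 14, matching y values: none (0 points).
  x = 9: rhs = 15, matching y values: none (0 points).
  x = 10: rhs = 13, matching y values: none (0 points).
  x = 11: rhs = 14, matching y values: none (0 points).
  x = 12: rhs = 5, matching y values: 9, 10 (2 points).
  x = 13: rhs = 11, matching y values: 7, 12 (2 points).
  x = 14: rhs = 0, matching y values: 0 (1 points).
  x = 15: rhs = 16, matching y values: 4, 15 (2 points).
  x = 16: rhs = 8, matching y values: none (0 points).
  x = 17: rhs = 1, matching y values: 1, 18 (2 points).
  x = 18: rhs = 1, matching y values: 1, 18 (2 points).
Total affine count: 19.
Full point count |E(F_19)| = 19 + 1 = 20.
Hasse bound: |20 − (19+1)| = |0| = 0 ≤ 2√19 ≈ 8.7178 ✓.


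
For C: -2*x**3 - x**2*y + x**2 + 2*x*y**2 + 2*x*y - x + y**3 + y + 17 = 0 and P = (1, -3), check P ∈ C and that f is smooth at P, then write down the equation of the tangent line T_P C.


Tangent line at P: 13*x + 17*y + 38 = 0.

Step 1: f(1, -3) = 0, so P lies on C.
Step 2: partial derivatives
  f_x(x, y) = -6*x**2 - 2*x*y + 2*x + 2*y**2 + 2*y - 1, f_y(x, y) = -x**2 + 4*x*y + 2*x + 3*y**2 + 1.
  f_x(P) = 13, f_y(P) = 17 (gradient nonzero, so P is smooth).
Step 3: tangent line at P: 13·(x − 1) + 17·(y − -3) = 0.
Expanding: 13*x + 17*y + 38 = 0.


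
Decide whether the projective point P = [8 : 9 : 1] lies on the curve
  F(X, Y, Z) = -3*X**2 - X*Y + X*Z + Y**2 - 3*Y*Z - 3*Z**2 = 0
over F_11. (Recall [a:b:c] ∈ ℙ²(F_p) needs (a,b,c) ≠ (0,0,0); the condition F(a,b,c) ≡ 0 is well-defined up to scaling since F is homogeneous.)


F(8,9,1) ≡ 4 (mod 11); P is NOT on the curve.

Evaluate F(8, 9, 1) term-by-term (mod 11).
  -3*X**2 ↦ -3·64·1·1 = -192
  -X*Y ↦ -1·8·9·1 = -72
  X*Z ↦ 1·8·1·1 = 8
  Y**2 ↦ 1·1·81·1 = 81
  -3*Y*Z ↦ -3·1·9·1 = -27
  -3*Z**2 ↦ -3·1·1·1 = -3
Sum: F(8, 9, 1) = (-192) + (-72) + (8) + (81) + (-27) + (-3) = -205.
Reducing mod 11: -205 ≡ 4 (mod 11).
Since F(a, b, c) ≡ 4 ≠ 0 (mod 11), P does NOT lie on the curve.


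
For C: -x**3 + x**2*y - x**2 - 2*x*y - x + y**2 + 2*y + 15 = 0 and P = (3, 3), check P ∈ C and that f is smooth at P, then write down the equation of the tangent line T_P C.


Tangent line at P: -22*x + 11*y + 33 = 0.

Step 1: f(3, 3) = 0, so P lies on C.
Step 2: partial derivatives
  f_x(x, y) = -3*x**2 + 2*x*y - 2*x - 2*y - 1, f_y(x, y) = x**2 - 2*x + 2*y + 2.
  f_x(P) = -22, f_y(P) = 11 (gradient nonzero, so P is smooth).
Step 3: tangent line at P: -22·(x − 3) + 11·(y − 3) = 0.
Expanding: -22*x + 11*y + 33 = 0.


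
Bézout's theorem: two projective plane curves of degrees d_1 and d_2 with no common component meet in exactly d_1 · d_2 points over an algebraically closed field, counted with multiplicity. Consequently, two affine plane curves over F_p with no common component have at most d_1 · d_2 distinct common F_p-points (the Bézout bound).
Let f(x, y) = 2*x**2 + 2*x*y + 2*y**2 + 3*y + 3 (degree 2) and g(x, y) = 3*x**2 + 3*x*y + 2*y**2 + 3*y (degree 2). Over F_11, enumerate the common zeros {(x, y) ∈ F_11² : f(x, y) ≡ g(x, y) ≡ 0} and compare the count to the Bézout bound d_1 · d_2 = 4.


Common zeros: {(3, 9), (7, 6), (9, 6), (10, 9)}; count = 4; Bézout bound = 4.

deg(f) = 2, deg(g) = 2, so Bézout bound = 4.
Scan x ∈ F_11. For each x, list the y ∈ F_11 with f(x, y) ≡ 0 and those with g(x, y) ≡ 0 (mod 11); the common zeros in that column are the intersection.
  x = 0: f ≡ 0 at y ∈ ∅; g ≡ 0 at y ∈ {0, 4}; common: ∅.
  x = 1: f ≡ 0 at y ∈ ∅; g ≡ 0 at y ∈ {1, 7}; common: ∅.
  x = 2: f ≡ 0 at y ∈ {0, 2}; g ≡ 0 at y ∈ ∅; common: ∅.
  x = 3: f ≡ 0 at y ∈ {3, 9}; g ≡ 0 at y ∈ {7, 9}; common: {9}.
  x = 4: f ≡ 0 at y ∈ ∅; g ≡ 0 at y ∈ ∅; common: ∅.
  x = 5: f ≡ 0 at y ∈ {3, 7}; g ≡ 0 at y ∈ ∅; common: ∅.
  x = 6: f ≡ 0 at y ∈ ∅; g ≡ 0 at y ∈ ∅; common: ∅.
  x = 7: f ≡ 0 at y ∈ {2, 6}; g ≡ 0 at y ∈ {4, 6}; common: {6}.
  x = 8: f ≡ 0 at y ∈ ∅; g ≡ 0 at y ∈ ∅; common: ∅.
  x = 9: f ≡ 0 at y ∈ {0, 6}; g ≡ 0 at y ∈ {1, 6}; common: {6}.
  x = 10: f ≡ 0 at y ∈ {7, 9}; g ≡ 0 at y ∈ {2, 9}; common: {9}.
Collecting: common zeros = {(3, 9), (7, 6), (9, 6), (10, 9)}, so the count is 4.
Comparison with the Bézout bound: 4 ≤ 4 = deg(f)·deg(g), as expected for curves with no common component (the bound is attained).


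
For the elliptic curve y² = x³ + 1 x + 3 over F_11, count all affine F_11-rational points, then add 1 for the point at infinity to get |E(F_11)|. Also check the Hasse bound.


Affine points = {(0, 5), (0, 6), (1, 4), (1, 7), (3, 0), (4, 4), (4, 7), (5, 1), (5, 10), (6, 4), (6, 7), (7, 1), (7, 10), (9, 2), (9, 9), (10, 1), (10, 10)}; affine count = 17; |E(F_11)| = 18.

Discriminant check: Δ ∝ 4a³ + 27b² = 4·1³ + 27·3² = 4·1 + 27·9 ≡ 5 (mod 11). Nonzero ⇒ E is nonsingular.
For each x ∈ F_11, compute rhs = x³ + 1·x + 3 mod 11, then count y ∈ F_11 with y² ≡ rhs.
  x = 0: rhs = 3, matching y values: 5, 6 (2 points).
  x = 1: rhs = 5, matching y values: 4, 7 (2 points).
  x = 2: rhs = 2, matching y values: none (0 points).
  x = 3: rhs = 0, matching y values: 0 (1 points).
  x = 4: rhs = 5, matching y values: 4, 7 (2 points).
  x = 5: rhs = 1, matching y values: 1, 10 (2 points).
  x = 6: rhs = 5, matching y values: 4, 7 (2 points).
  x = 7: rhs = 1, matching y values: 1, 10 (2 points).
  x = 8: rhs = 6, matching y values: none (0 points).
  x = 9: rhs = 4, matching y values: 2, 9 (2 points).
  x = 10: rhs = 1, matching y values: 1, 10 (2 points).
Total affine count: 17.
Full point count |E(F_11)| = 17 + 1 = 18.
Hasse bound: |18 − (11+1)| = |6| = 6 ≤ 2√11 ≈ 6.6332 ✓.


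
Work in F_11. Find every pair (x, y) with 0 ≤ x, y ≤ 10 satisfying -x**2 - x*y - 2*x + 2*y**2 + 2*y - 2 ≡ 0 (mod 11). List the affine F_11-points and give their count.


Affine F_11-points: {(0, 3), (0, 7), (2, 4), (2, 7), (3, 2), (3, 4), (4, 2), (4, 10), (6, 3), (6, 10)}; count = 10.

For each of the 121 pairs (x, y) ∈ F_11², evaluate f(x, y) mod 11. Record the zeros.
  x = 0: [0↦9, 1↦2, 2↦10, 3↦0, 4↦5, 5↦3, 6↦5, 7↦0, 8↦10, 9↦2, 10↦9]  zeros at y ∈ {3, 7}
  x = 1: [0↦6, 1↦9, 2↦5, 3↦5, 4↦9, 5↦6, 6↦7, 7↦1, 8↦10, 9↦1, 10↦7]  zeros at y ∈ ∅
  x = 2: [0↦1, 1↦3, 2↦9, 3↦8, 4↦0, 5↦7, 6↦7, 7↦0, 8↦8, 9↦9, 10↦3]  zeros at y ∈ {4, 7}
  x = 3: [0↦5, 1↦6, 2↦0, 3↦9, 4↦0, 5↦6, 6↦5, 7↦8, 8↦4, 9↦4, 10↦8]  zeros at y ∈ {2, 4}
  x = 4: [0↦7, 1↦7, 2↦0, 3↦8, 4↦9, 5↦3, 6↦1, 7↦3, 8↦9, 9↦8, 10↦0]  zeros at y ∈ {2, 10}
  x = 5: [0↦7, 1↦6, 2↦9, 3↦5, 4↦5, 5↦9, 6↦6, 7↦7, 8↦1, 9↦10, 10↦1]  zeros at y ∈ ∅
  x = 6: [0↦5, 1↦3, 2↦5, 3↦0, 4↦10, 5↦2, 6↦9, 7↦9, 8↦2, 9↦10, 10↦0]  zeros at y ∈ {3, 10}
  x = 7: [0↦1, 1↦9, 2↦10, 3↦4, 4↦2, 5↦4, 6↦10, 7↦9, 8↦1, 9↦8, 10↦8]  zeros at y ∈ ∅
  x = 8: [0↦6, 1↦2, 2↦2, 3↦6, 4↦3, 5↦4, 6↦9, 7↦7, 8↦9, 9↦4, 10↦3]  zeros at y ∈ ∅
  x = 9: [0↦9, 1↦4, 2↦3, 3↦6, 4↦2, 5↦2, 6↦6, 7↦3, 8↦4, 9↦9, 10↦7]  zeros at y ∈ ∅
  x = 10: [0↦10, 1↦4, 2↦2, 3↦4, 4↦10, 5↦9, 6↦1, 7↦8, 8↦8, 9↦1, 10↦9]  zeros at y ∈ ∅
Collecting zeros: affine points = {(0, 3), (0, 7), (2, 4), (2, 7), (3, 2), (3, 4), (4, 2), (4, 10), (6, 3), (6, 10)}.
Total count |C(F_11)_aff| = 10.


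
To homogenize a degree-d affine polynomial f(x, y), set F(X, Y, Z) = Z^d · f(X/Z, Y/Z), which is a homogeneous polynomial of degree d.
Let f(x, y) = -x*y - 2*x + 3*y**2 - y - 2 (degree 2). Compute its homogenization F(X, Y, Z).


F(X, Y, Z) = -X*Y - 2*X*Z + 3*Y**2 - Y*Z - 2*Z**2

deg(f) = 2.
Substitute x = X/Z, y = Y/Z into f, then multiply by Z^2.
  monomial -1·x^1·y^1 ↦ -1·X^1·Y^1·Z^0.
  monomial -2·x^1·y^0 ↦ -2·X^1·Y^0·Z^1.
  monomial 3·x^0·y^2 ↦ 3·X^0·Y^2·Z^0.
  monomial -1·x^0·y^1 ↦ -1·X^0·Y^1·Z^1.
  monomial -2·x^0·y^0 ↦ -2·X^0·Y^0·Z^2.
Collecting: F(X, Y, Z) = -X*Y - 2*X*Z + 3*Y**2 - Y*Z - 2*Z**2.


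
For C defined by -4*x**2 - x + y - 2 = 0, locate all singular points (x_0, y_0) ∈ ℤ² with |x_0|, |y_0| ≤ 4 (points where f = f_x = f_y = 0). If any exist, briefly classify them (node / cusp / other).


No singular points in the scanned grid; C is smooth there.

Compute partial derivatives:
  f_x = -8*x - 1.
  f_y = 1.
f_y = 1 is a nonzero constant, so f_y never vanishes: no point (x, y) can satisfy f = f_x = f_y = 0. In particular no (x, y) ∈ {−4, ..., 4}² is singular; the curve is smooth.


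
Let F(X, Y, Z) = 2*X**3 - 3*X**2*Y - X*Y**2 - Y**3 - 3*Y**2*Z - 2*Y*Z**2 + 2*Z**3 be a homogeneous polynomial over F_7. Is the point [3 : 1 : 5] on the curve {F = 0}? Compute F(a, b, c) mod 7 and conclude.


F(3,1,5) ≡ 5 (mod 7); P is NOT on the curve.

Evaluate F(3, 1, 5) term-by-term (mod 7).
  2*X**3 ↦ 2·27·1·1 = 54
  -3*X**2*Y ↦ -3·9·1·1 = -27
  -X*Y**2 ↦ -1·3·1·1 = -3
  -Y**3 ↦ -1·1·1·1 = -1
  -3*Y**2*Z ↦ -3·1·1·5 = -15
  -2*Y*Z**2 ↦ -2·1·1·25 = -50
  2*Z**3 ↦ 2·1·1·125 = 250
Sum: F(3, 1, 5) = (54) + (-27) + (-3) + (-1) + (-15) + (-50) + (250) = 208.
Reducing mod 7: 208 ≡ 5 (mod 7).
Since F(a, b, c) ≡ 5 ≠ 0 (mod 7), P does NOT lie on the curve.


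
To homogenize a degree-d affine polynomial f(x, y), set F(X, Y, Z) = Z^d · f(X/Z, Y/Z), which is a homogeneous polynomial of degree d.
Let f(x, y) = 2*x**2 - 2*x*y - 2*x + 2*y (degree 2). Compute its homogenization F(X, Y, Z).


F(X, Y, Z) = 2*X**2 - 2*X*Y - 2*X*Z + 2*Y*Z

deg(f) = 2.
Substitute x = X/Z, y = Y/Z into f, then multiply by Z^2.
  monomial 2·x^2·y^0 ↦ 2·X^2·Y^0·Z^0.
  monomial -2·x^1·y^1 ↦ -2·X^1·Y^1·Z^0.
  monomial -2·x^1·y^0 ↦ -2·X^1·Y^0·Z^1.
  monomial 2·x^0·y^1 ↦ 2·X^0·Y^1·Z^1.
Collecting: F(X, Y, Z) = 2*X**2 - 2*X*Y - 2*X*Z + 2*Y*Z.


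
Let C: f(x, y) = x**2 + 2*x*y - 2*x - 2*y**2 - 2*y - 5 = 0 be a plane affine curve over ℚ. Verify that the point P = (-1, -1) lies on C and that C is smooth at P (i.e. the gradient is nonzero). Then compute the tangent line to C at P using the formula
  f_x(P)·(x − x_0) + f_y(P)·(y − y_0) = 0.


Tangent line at P: -6*x - 6 = 0.

Step 1: f(-1, -1) = 0, so P lies on C.
Step 2: partial derivatives
  f_x(x, y) = 2*x + 2*y - 2, f_y(x, y) = 2*x - 4*y - 2.
  f_x(P) = -6, f_y(P) = 0 (gradient nonzero, so P is smooth).
Step 3: tangent line at P: -6·(x − -1) + 0·(y − -1) = 0.
Expanding: -6*x - 6 = 0.


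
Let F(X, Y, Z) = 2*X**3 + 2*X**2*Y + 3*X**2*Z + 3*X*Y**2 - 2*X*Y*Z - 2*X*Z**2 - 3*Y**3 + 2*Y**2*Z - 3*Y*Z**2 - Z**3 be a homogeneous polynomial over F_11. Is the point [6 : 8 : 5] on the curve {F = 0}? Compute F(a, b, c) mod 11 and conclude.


F(6,8,5) ≡ 2 (mod 11); P is NOT on the curve.

Evaluate F(6, 8, 5) term-by-term (mod 11).
  2*X**3 ↦ 2·216·1·1 = 432
  2*X**2*Y ↦ 2·36·8·1 = 576
  3*X**2*Z ↦ 3·36·1·5 = 540
  3*X*Y**2 ↦ 3·6·64·1 = 1152
  -2*X*Y*Z ↦ -2·6·8·5 = -480
  -2*X*Z**2 ↦ -2·6·1·25 = -300
  -3*Y**3 ↦ -3·1·512·1 = -1536
  2*Y**2*Z ↦ 2·1·64·5 = 640
  -3*Y*Z**2 ↦ -3·1·8·25 = -600
  -Z**3 ↦ -1·1·1·125 = -125
Sum: F(6, 8, 5) = (432) + (576) + (540) + (1152) + (-480) + (-300) + (-1536) + (640) + (-600) + (-125) = 299.
Reducing mod 11: 299 ≡ 2 (mod 11).
Since F(a, b, c) ≡ 2 ≠ 0 (mod 11), P does NOT lie on the curve.


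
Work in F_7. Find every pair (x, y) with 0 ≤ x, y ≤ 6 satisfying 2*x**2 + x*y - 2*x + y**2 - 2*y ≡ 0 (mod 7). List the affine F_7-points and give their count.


Affine F_7-points: {(0, 0), (0, 2), (1, 0), (1, 1), (3, 1), (3, 5), (6, 5)}; count = 7.

For each of the 49 pairs (x, y) ∈ F_7², evaluate f(x, y) mod 7. Record the zeros.
  x = 0: [0↦0, 1↦6, 2↦0, 3↦3, 4↦1, 5↦1, 6↦3]  zeros at y ∈ {0, 2}
  x = 1: [0↦0, 1↦0, 2↦2, 3↦6, 4↦5, 5↦6, 6↦2]  zeros at y ∈ {0, 1}
  x = 2: [0↦4, 1↦5, 2↦1, 3↦6, 4↦6, 5↦1, 6↦5]  zeros at y ∈ ∅
  x = 3: [0↦5, 1↦0, 2↦4, 3↦3, 4↦4, 5↦0, 6↦5]  zeros at y ∈ {1, 5}
  x = 4: [0↦3, 1↦6, 2↦4, 3↦4, 4↦6, 5↦3, 6↦2]  zeros at y ∈ ∅
  x = 5: [0↦5, 1↦2, 2↦1, 3↦2, 4↦5, 5↦3, 6↦3]  zeros at y ∈ ∅
  x = 6: [0↦4, 1↦2, 2↦2, 3↦4, 4↦1, 5↦0, 6↦1]  zeros at y ∈ {5}
Collecting zeros: affine points = {(0, 0), (0, 2), (1, 0), (1, 1), (3, 1), (3, 5), (6, 5)}.
Total count |C(F_7)_aff| = 7.


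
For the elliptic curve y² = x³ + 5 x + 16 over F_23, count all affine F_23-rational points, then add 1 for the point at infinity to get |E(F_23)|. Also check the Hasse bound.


Affine points = {(0, 4), (0, 19), (3, 9), (3, 14), (4, 10), (4, 13), (6, 3), (6, 20), (7, 7), (7, 16), (8, 4), (8, 19), (9, 10), (9, 13), (10, 10), (10, 13), (13, 1), (13, 22), (14, 1), (14, 22), (15, 4), (15, 19), (16, 11), (16, 12), (17, 0), (18, 2), (18, 21), (19, 1), (19, 22)}; affine count = 29; |E(F_23)| = 30.

Discriminant check: Δ ∝ 4a³ + 27b² = 4·5³ + 27·16² = 4·125 + 27·256 ≡ 6 (mod 23). Nonzero ⇒ E is nonsingular.
For each x ∈ F_23, compute rhs = x³ + 5·x + 16 mod 23, then count y ∈ F_23 with y² ≡ rhs.
  x = 0: rhs = 16, matching y values: 4, 19 (2 points).
  x = 1: rhs = 22, matching y values: none (0 points).
  x = 2: rhs = 11, matching y values: none (0 points).
  x = 3: rhs = 12, matching y values: 9, 14 (2 points).
  x = 4: rhs = 8, matching y values: 10, 13 (2 points).
  x = 5: rhs = 5, matching y values: none (0 points).
  x = 6: rhs = 9, matching y values: 3, 20 (2 points).
  x = 7: rhs = 3, matching y values: 7, 16 (2 points).
  x = 8: rhs = 16, matching y values: 4, 19 (2 points).
  x = 9: rhs = 8, matching y values: 10, 13 (2 points).
  x = 10: rhs = 8, matching y values: 10, 13 (2 points).
  x = 11: rhs = 22, matching y values: none (0 points).
  x = 12: rhs = 10, matching y values: none (0 points).
  x = 13: rhs = 1, matching y values: 1, 22 (2 points).
  x = 14: rhs = 1, matching y values: 1, 22 (2 points).
  x = 15: rhs = 16, matching y values: 4, 19 (2 points).
  x = 16: rhs = 6, matching y values: 11, 12 (2 points).
  x = 17: rhs = 0, matching y values: 0 (1 points).
  x = 18: rhs = 4, matching y values: 2, 21 (2 points).
  x = 19: rhs = 1, matching y values: 1, 22 (2 points).
  x = 20: rhs = 20, matching y values: none (0 points).
  x = 21: rhs = 21, matching y values: none (0 points).
  x = 22: rhs = 10, matching y values: none (0 points).
Total affine count: 29.
Full point count |E(F_23)| = 29 + 1 = 30.
Hasse bound: |30 − (23+1)| = |6| = 6 ≤ 2√23 ≈ 9.5917 ✓.


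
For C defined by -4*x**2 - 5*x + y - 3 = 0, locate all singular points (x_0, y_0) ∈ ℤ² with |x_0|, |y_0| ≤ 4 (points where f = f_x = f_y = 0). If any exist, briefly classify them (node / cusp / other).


No singular points in the scanned grid; C is smooth there.

Compute partial derivatives:
  f_x = -8*x - 5.
  f_y = 1.
f_y = 1 is a nonzero constant, so f_y never vanishes: no point (x, y) can satisfy f = f_x = f_y = 0. In particular no (x, y) ∈ {−4, ..., 4}² is singular; the curve is smooth.


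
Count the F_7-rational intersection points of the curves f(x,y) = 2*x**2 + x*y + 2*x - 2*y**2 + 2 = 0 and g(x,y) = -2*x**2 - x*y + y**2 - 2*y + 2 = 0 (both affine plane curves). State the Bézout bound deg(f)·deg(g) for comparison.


Common zeros: ∅; count = 0; Bézout bound = 4.

deg(f) = 2, deg(g) = 2, so Bézout bound = 4.
Scan x ∈ F_7. For each x, list the y ∈ F_7 with f(x, y) ≡ 0 and those with g(x, y) ≡ 0 (mod 7); the common zeros in that column are the intersection.
  x = 0: f ≡ 0 at y ∈ {1, 6}; g ≡ 0 at y ∈ ∅; common: ∅.
  x = 1: f ≡ 0 at y ∈ {2}; g ≡ 0 at y ∈ {0, 3}; common: ∅.
  x = 2: f ≡ 0 at y ∈ {0, 1}; g ≡ 0 at y ∈ ∅; common: ∅.
  x = 3: f ≡ 0 at y ∈ {6}; g ≡ 0 at y ∈ ∅; common: ∅.
  x = 4: f ≡ 0 at y ∈ {0, 2}; g ≡ 0 at y ∈ {1, 5}; common: ∅.
  x = 5: f ≡ 0 at y ∈ ∅; g ≡ 0 at y ∈ ∅; common: ∅.
  x = 6: f ≡ 0 at y ∈ ∅; g ≡ 0 at y ∈ {0, 1}; common: ∅.
Collecting: common zeros = ∅, so the count is 0.
Comparison with the Bézout bound: 0 ≤ 4 = deg(f)·deg(g), as expected for curves with no common component (the affine F_7-count falls short of the bound because intersections may lie at infinity, over extension fields, or carry multiplicity).


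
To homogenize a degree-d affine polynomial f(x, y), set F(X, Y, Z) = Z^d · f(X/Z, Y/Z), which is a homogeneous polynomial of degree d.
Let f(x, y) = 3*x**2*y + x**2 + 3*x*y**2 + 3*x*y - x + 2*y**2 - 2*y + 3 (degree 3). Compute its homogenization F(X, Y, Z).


F(X, Y, Z) = 3*X**2*Y + X**2*Z + 3*X*Y**2 + 3*X*Y*Z - X*Z**2 + 2*Y**2*Z - 2*Y*Z**2 + 3*Z**3

deg(f) = 3.
Substitute x = X/Z, y = Y/Z into f, then multiply by Z^3.
  monomial 3·x^2·y^1 ↦ 3·X^2·Y^1·Z^0.
  monomial 1·x^2·y^0 ↦ 1·X^2·Y^0·Z^1.
  monomial 3·x^1·y^2 ↦ 3·X^1·Y^2·Z^0.
  monomial 3·x^1·y^1 ↦ 3·X^1·Y^1·Z^1.
  monomial -1·x^1·y^0 ↦ -1·X^1·Y^0·Z^2.
  monomial 2·x^0·y^2 ↦ 2·X^0·Y^2·Z^1.
  monomial -2·x^0·y^1 ↦ -2·X^0·Y^1·Z^2.
  monomial 3·x^0·y^0 ↦ 3·X^0·Y^0·Z^3.
Collecting: F(X, Y, Z) = 3*X**2*Y + X**2*Z + 3*X*Y**2 + 3*X*Y*Z - X*Z**2 + 2*Y**2*Z - 2*Y*Z**2 + 3*Z**3.


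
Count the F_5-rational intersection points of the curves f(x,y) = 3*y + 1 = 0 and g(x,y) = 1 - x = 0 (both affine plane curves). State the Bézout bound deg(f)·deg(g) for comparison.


Common zeros: {(1, 3)}; count = 1; Bézout bound = 1.

deg(f) = 1, deg(g) = 1, so Bézout bound = 1.
Scan x ∈ F_5. For each x, list the y ∈ F_5 with f(x, y) ≡ 0 and those with g(x, y) ≡ 0 (mod 5); the common zeros in that column are the intersection.
  x = 0: f ≡ 0 at y ∈ {3}; g ≡ 0 at y ∈ ∅; common: ∅.
  x = 1: f ≡ 0 at y ∈ {3}; g ≡ 0 at y ∈ {0, 1, 2, 3, 4}; common: {3}.
  x = 2: f ≡ 0 at y ∈ {3}; g ≡ 0 at y ∈ ∅; common: ∅.
  x = 3: f ≡ 0 at y ∈ {3}; g ≡ 0 at y ∈ ∅; common: ∅.
  x = 4: f ≡ 0 at y ∈ {3}; g ≡ 0 at y ∈ ∅; common: ∅.
Collecting: common zeros = {(1, 3)}, so the count is 1.
Comparison with the Bézout bound: 1 ≤ 1 = deg(f)·deg(g), as expected for curves with no common component (the bound is attained).


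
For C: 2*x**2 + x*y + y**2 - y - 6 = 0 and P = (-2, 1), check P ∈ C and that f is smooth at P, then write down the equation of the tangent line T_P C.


Tangent line at P: -7*x - y - 13 = 0.

Step 1: f(-2, 1) = 0, so P lies on C.
Step 2: partial derivatives
  f_x(x, y) = 4*x + y, f_y(x, y) = x + 2*y - 1.
  f_x(P) = -7, f_y(P) = -1 (gradient nonzero, so P is smooth).
Step 3: tangent line at P: -7·(x − -2) + -1·(y − 1) = 0.
Expanding: -7*x - y - 13 = 0.


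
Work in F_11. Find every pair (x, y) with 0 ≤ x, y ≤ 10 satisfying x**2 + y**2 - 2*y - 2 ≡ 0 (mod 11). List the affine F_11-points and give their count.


Affine F_11-points: {(0, 6), (0, 7), (3, 5), (3, 8), (4, 4), (4, 9), (5, 1), (6, 1), (7, 4), (7, 9), (8, 5), (8, 8)}; count = 12.

For each of the 121 pairs (x, y) ∈ F_11², evaluate f(x, y) mod 11. Record the zeros.
  x = 0: [0↦9, 1↦8, 2↦9, 3↦1, 4↦6, 5↦2, 6↦0, 7↦0, 8↦2, 9↦6, 10↦1]  zeros at y ∈ {6, 7}
  x = 1: [0↦10, 1↦9, 2↦10, 3↦2, 4↦7, 5↦3, 6↦1, 7↦1, 8↦3, 9↦7, 10↦2]  zeros at y ∈ ∅
  x = 2: [0↦2, 1↦1, 2↦2, 3↦5, 4↦10, 5↦6, 6↦4, 7↦4, 8↦6, 9↦10, 10↦5]  zeros at y ∈ ∅
  x = 3: [0↦7, 1↦6, 2↦7, 3↦10, 4↦4, 5↦0, 6↦9, 7↦9, 8↦0, 9↦4, 10↦10]  zeros at y ∈ {5, 8}
  x = 4: [0↦3, 1↦2, 2↦3, 3↦6, 4↦0, 5↦7, 6↦5, 7↦5, 8↦7, 9↦0, 10↦6]  zeros at y ∈ {4, 9}
  x = 5: [0↦1, 1↦0, 2↦1, 3↦4, 4↦9, 5↦5, 6↦3, 7↦3, 8↦5, 9↦9, 10↦4]  zeros at y ∈ {1}
  x = 6: [0↦1, 1↦0, 2↦1, 3↦4, 4↦9, 5↦5, 6↦3, 7↦3, 8↦5, 9↦9, 10↦4]  zeros at y ∈ {1}
  x = 7: [0↦3, 1↦2, 2↦3, 3↦6, 4↦0, 5↦7, 6↦5, 7↦5, 8↦7, 9↦0, 10↦6]  zeros at y ∈ {4, 9}
  x = 8: [0↦7, 1↦6, 2↦7, 3↦10, 4↦4, 5↦0, 6↦9, 7↦9, 8↦0, 9↦4, 10↦10]  zeros at y ∈ {5, 8}
  x = 9: [0↦2, 1↦1, 2↦2, 3↦5, 4↦10, 5↦6, 6↦4, 7↦4, 8↦6, 9↦10, 10↦5]  zeros at y ∈ ∅
  x = 10: [0↦10, 1↦9, 2↦10, 3↦2, 4↦7, 5↦3, 6↦1, 7↦1, 8↦3, 9↦7, 10↦2]  zeros at y ∈ ∅
Collecting zeros: affine points = {(0, 6), (0, 7), (3, 5), (3, 8), (4, 4), (4, 9), (5, 1), (6, 1), (7, 4), (7, 9), (8, 5), (8, 8)}.
Total count |C(F_11)_aff| = 12.


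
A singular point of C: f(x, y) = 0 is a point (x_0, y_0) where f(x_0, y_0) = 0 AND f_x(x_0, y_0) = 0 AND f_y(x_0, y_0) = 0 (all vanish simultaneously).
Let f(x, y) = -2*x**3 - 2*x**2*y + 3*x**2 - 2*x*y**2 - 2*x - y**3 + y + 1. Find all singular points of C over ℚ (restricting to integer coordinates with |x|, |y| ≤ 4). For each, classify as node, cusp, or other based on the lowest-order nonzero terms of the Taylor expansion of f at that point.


Singular points: {(1, -1)}; classification: node.

Compute partial derivatives:
  f_x = -6*x**2 - 4*x*y + 6*x - 2*y**2 - 2.
  f_y = -2*x**2 - 4*x*y - 3*y**2 + 1.
Scan x_0 ∈ {−4, ..., 4}. For each x_0, f_y(x_0, y) is a polynomial in y; find its integer roots y ∈ {−4, ..., 4}, then test f_x and f at those candidates.
  x = -4: f_y(-4, y) = -3*y**2 + 16*y - 31; no integer root y with |y| ≤ 4.
  x = -3: f_y(-3, y) = -3*y**2 + 12*y - 17; no integer root y with |y| ≤ 4.
  x = -2: f_y(-2, y) = -3*y**2 + 8*y - 7; no integer root y with |y| ≤ 4.
  x = -1: f_y(-1, y) = -3*y**2 + 4*y - 1; vanishes at y ∈ {1}. (-1, 1): f_x = -12 ≠ 0.
  x = 0: f_y(0, y) = 1 - 3*y**2; no integer root y with |y| ≤ 4.
  x = 1: f_y(1, y) = -3*y**2 - 4*y - 1; vanishes at y ∈ {-1}. (1, -1): f_x = 0, f = 0 — SINGULAR.
  x = 2: f_y(2, y) = -3*y**2 - 8*y - 7; no integer root y with |y| ≤ 4.
  x = 3: f_y(3, y) = -3*y**2 - 12*y - 17; no integer root y with |y| ≤ 4.
  x = 4: f_y(4, y) = -3*y**2 - 16*y - 31; no integer root y with |y| ≤ 4.
Only singular point on the grid: (1, -1).
Classify: substitute x = 1 + u, y = -1 + v and expand: f = -2*u**3 - 2*u**2*v - u**2 - 2*u*v**2 - v**3 + v**2.
No constant or linear terms (consistent with a singular point). Quadratic part: -u**2 + v**2. Cubic part: -2*u**3 - 2*u**2*v - 2*u*v**2 - v**3.
The quadratic part v**2 - u**2 = (v − u)(v + u) splits into two distinct linear factors, so there are two distinct tangent lines y − -1 = ±(x − 1) — this is a node (ordinary double point).
Classification: node.


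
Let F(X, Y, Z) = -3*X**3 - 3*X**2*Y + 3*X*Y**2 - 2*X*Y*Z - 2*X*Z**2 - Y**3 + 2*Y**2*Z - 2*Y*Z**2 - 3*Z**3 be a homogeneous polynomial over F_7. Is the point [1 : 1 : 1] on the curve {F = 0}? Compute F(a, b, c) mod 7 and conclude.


F(1,1,1) ≡ 3 (mod 7); P is NOT on the curve.

Evaluate F(1, 1, 1) term-by-term (mod 7).
  -3*X**3 ↦ -3·1·1·1 = -3
  -3*X**2*Y ↦ -3·1·1·1 = -3
  3*X*Y**2 ↦ 3·1·1·1 = 3
  -2*X*Y*Z ↦ -2·1·1·1 = -2
  -2*X*Z**2 ↦ -2·1·1·1 = -2
  -Y**3 ↦ -1·1·1·1 = -1
  2*Y**2*Z ↦ 2·1·1·1 = 2
  -2*Y*Z**2 ↦ -2·1·1·1 = -2
  -3*Z**3 ↦ -3·1·1·1 = -3
Sum: F(1, 1, 1) = (-3) + (-3) + (3) + (-2) + (-2) + (-1) + (2) + (-2) + (-3) = -11.
Reducing mod 7: -11 ≡ 3 (mod 7).
Since F(a, b, c) ≡ 3 ≠ 0 (mod 7), P does NOT lie on the curve.


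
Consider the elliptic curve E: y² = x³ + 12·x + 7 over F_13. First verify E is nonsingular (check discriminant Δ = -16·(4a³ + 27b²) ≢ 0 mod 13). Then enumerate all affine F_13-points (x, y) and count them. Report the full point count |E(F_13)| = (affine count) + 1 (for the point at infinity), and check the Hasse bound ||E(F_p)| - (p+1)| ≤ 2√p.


Affine points = {(2, 0), (5, 6), (5, 7), (6, 3), (6, 10), (8, 2), (8, 11), (9, 5), (9, 8), (10, 3), (10, 10), (11, 1), (11, 12)}; affine count = 13; |E(F_13)| = 14.

Discriminant check: Δ ∝ 4a³ + 27b² = 4·12³ + 27·7² = 4·1728 + 27·49 ≡ 6 (mod 13). Nonzero ⇒ E is nonsingular.
For each x ∈ F_13, compute rhs = x³ + 12·x + 7 mod 13, then count y ∈ F_13 with y² ≡ rhs.
  x = 0: rhs = 7, matching y values: none (0 points).
  x = 1: rhs = 7, matching y values: none (0 points).
  x = 2: rhs = 0, matching y values: 0 (1 points).
  x = 3: rhs = 5, matching y values: none (0 points).
  x = 4: rhs = 2, matching y values: none (0 points).
  x = 5: rhs = 10, matching y values: 6, 7 (2 points).
  x = 6: rhs = 9, matching y values: 3, 10 (2 points).
  x = 7: rhs = 5, matching y values: none (0 points).
  x = 8: rhs = 4, matching y values: 2, 11 (2 points).
  x = 9: rhs = 12, matching y values: 5, 8 (2 points).
  x = 10: rhs = 9, matching y values: 3, 10 (2 points).
  x = 11: rhs = 1, matching y values: 1, 12 (2 points).
  x = 12: rhs = 7, matching y values: none (0 points).
Total affine count: 13.
Full point count |E(F_13)| = 13 + 1 = 14.
Hasse bound: |14 − (13+1)| = |0| = 0 ≤ 2√13 ≈ 7.2111 ✓.


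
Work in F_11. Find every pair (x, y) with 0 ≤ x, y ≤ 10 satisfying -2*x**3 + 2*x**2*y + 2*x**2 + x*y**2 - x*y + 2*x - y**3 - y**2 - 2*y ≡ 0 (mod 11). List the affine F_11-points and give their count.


Affine F_11-points: {(0, 0), (0, 4), (0, 6), (1, 1), (1, 4), (1, 6), (2, 1), (2, 2), (2, 9), (3, 3), (4, 0), (4, 4), (4, 10), (5, 5), (6, 6), (7, 7), (8, 0), (8, 8), (8, 10), (9, 9), (10, 1), (10, 9), (10, 10)}; count = 23.

For each of the 121 pairs (x, y) ∈ F_11², evaluate f(x, y) mod 11. Record the zeros.
  x = 0: [0↦0, 1↦7, 2↦6, 3↦2, 4↦0, 5↦5, 6↦0, 7↦1, 8↦2, 9↦8, 10↦2]  zeros at y ∈ {0, 4, 6}
  x = 1: [0↦2, 1↦0, 2↦3, 3↦5, 4↦0, 5↦4, 6↦0, 7↦4, 8↦10, 9↦1, 10↦4]  zeros at y ∈ {1, 4, 6}
  x = 2: [0↦7, 1↦0, 2↦0, 3↦1, 4↦8, 5↦4, 6↦5, 7↦5, 8↦9, 9↦0, 10↦5]  zeros at y ∈ {1, 2, 9}
  x = 3: [0↦3, 1↦6, 2↦7, 3↦0, 4↦1, 5↦4, 6↦3, 7↦3, 8↦9, 9↦4, 10↦4]  zeros at y ∈ {3}
  x = 4: [0↦0, 1↦6, 2↦1, 3↦1, 4↦0, 5↦3, 6↦4, 7↦8, 8↦9, 9↦1, 10↦0]  zeros at y ∈ {0, 4, 10}
  x = 5: [0↦8, 1↦10, 2↦3, 3↦3, 4↦4, 5↦0, 6↦7, 7↦8, 8↦8, 9↦1, 10↦3]  zeros at y ∈ {5}
  x = 6: [0↦4, 1↦6, 2↦1, 3↦5, 4↦1, 5↦5, 6↦0, 7↦2, 8↦5, 9↦3, 10↦1]  zeros at y ∈ {6}
  x = 7: [0↦9, 1↦4, 2↦5, 3↦6, 4↦1, 5↦6, 6↦4, 7↦0, 8↦10, 9↦6, 10↦4]  zeros at y ∈ {7}
  x = 8: [0↦0, 1↦3, 2↦3, 3↦5, 4↦3, 5↦2, 6↦7, 7↦1, 8↦0, 9↦9, 10↦0]  zeros at y ∈ {0, 8, 10}
  x = 9: [0↦9, 1↦2, 2↦5, 3↦1, 4↦6, 5↦3, 6↦8, 7↦4, 8↦7, 9↦0, 10↦10]  zeros at y ∈ {9}
  x = 10: [0↦2, 1↦0, 2↦10, 3↦4, 4↦9, 5↦8, 6↦6, 7↦8, 8↦8, 9↦0, 10↦0]  zeros at y ∈ {1, 9, 10}
Collecting zeros: affine points = {(0, 0), (0, 4), (0, 6), (1, 1), (1, 4), (1, 6), (2, 1), (2, 2), (2, 9), (3, 3), (4, 0), (4, 4), (4, 10), (5, 5), (6, 6), (7, 7), (8, 0), (8, 8), (8, 10), (9, 9), (10, 1), (10, 9), (10, 10)}.
Total count |C(F_11)_aff| = 23.


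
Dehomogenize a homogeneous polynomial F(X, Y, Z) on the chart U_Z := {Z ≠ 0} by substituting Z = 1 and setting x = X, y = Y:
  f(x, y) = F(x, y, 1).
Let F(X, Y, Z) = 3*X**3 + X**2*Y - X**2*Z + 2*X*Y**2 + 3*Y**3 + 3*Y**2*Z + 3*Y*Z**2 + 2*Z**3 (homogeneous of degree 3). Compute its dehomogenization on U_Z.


f(x, y) = 3*x**3 + x**2*y - x**2 + 2*x*y**2 + 3*y**3 + 3*y**2 + 3*y + 2

On U_Z we set Z = 1. Each monomial c·X^i·Y^j·Z^k in F becomes c·x^i·y^j·1^k = c·x^i·y^j.
Substituting Z = 1: F(X, Y, 1) = 3*x**3 + x**2*y - x**2 + 2*x*y**2 + 3*y**3 + 3*y**2 + 3*y + 2.
Note: deg(f) ≤ deg(F) = 3; strict inequality happens when F is divisible by Z (lost terms).


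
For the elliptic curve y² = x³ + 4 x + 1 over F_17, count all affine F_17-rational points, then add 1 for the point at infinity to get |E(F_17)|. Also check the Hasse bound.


Affine points = {(0, 1), (0, 16), (2, 0), (4, 8), (4, 9), (7, 7), (7, 10), (8, 1), (8, 16), (9, 1), (9, 16), (10, 2), (10, 15), (11, 4), (11, 13), (12, 3), (12, 14), (14, 8), (14, 9), (15, 6), (15, 11), (16, 8), (16, 9)}; affine count = 23; |E(F_17)| = 24.

Discriminant check: Δ ∝ 4a³ + 27b² = 4·4³ + 27·1² = 4·64 + 27·1 ≡ 11 (mod 17). Nonzero ⇒ E is nonsingular.
For each x ∈ F_17, compute rhs = x³ + 4·x + 1 mod 17, then count y ∈ F_17 with y² ≡ rhs.
  x = 0: rhs = 1, matching y values: 1, 16 (2 points).
  x = 1: rhs = 6, matching y values: none (0 points).
  x = 2: rhs = 0, matching y values: 0 (1 points).
  x = 3: rhs = 6, matching y values: none (0 points).
  x = 4: rhs = 13, matching y values: 8, 9 (2 points).
  x = 5: rhs = 10, matching y values: none (0 points).
  x = 6: rhs = 3, matching y values: none (0 points).
  x = 7: rhs = 15, matching y values: 7, 10 (2 points).
  x = 8: rhs = 1, matching y values: 1, 16 (2 points).
  x = 9: rhs = 1, matching y values: 1, 16 (2 points).
  x = 10: rhs = 4, matching y values: 2, 15 (2 points).
  x = 11: rhs = 16, matching y values: 4, 13 (2 points).
  x = 12: rhs = 9, matching y values: 3, 14 (2 points).
  x = 13: rhs = 6, matching y values: none (0 points).
  x = 14: rhs = 13, matching y values: 8, 9 (2 points).
  x = 15: rhs = 2, matching y values: 6, 11 (2 points).
  x = 16: rhs = 13, matching y values: 8, 9 (2 points).
Total affine count: 23.
Full point count |E(F_17)| = 23 + 1 = 24.
Hasse bound: |24 − (17+1)| = |6| = 6 ≤ 2√17 ≈ 8.2462 ✓.


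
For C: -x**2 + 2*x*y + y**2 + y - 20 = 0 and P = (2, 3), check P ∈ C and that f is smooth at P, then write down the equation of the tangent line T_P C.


Tangent line at P: 2*x + 11*y - 37 = 0.

Step 1: f(2, 3) = 0, so P lies on C.
Step 2: partial derivatives
  f_x(x, y) = -2*x + 2*y, f_y(x, y) = 2*x + 2*y + 1.
  f_x(P) = 2, f_y(P) = 11 (gradient nonzero, so P is smooth).
Step 3: tangent line at P: 2·(x − 2) + 11·(y − 3) = 0.
Expanding: 2*x + 11*y - 37 = 0.


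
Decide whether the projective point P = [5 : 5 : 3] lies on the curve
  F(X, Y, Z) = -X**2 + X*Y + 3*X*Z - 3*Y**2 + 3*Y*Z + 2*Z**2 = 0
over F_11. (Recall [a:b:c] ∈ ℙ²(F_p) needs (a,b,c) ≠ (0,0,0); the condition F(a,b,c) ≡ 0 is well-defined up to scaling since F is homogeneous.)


F(5,5,3) ≡ 0 (mod 11); P is on the curve.

Evaluate F(5, 5, 3) term-by-term (mod 11).
  -X**2 ↦ -1·25·1·1 = -25
  X*Y ↦ 1·5·5·1 = 25
  3*X*Z ↦ 3·5·1·3 = 45
  -3*Y**2 ↦ -3·1·25·1 = -75
  3*Y*Z ↦ 3·1·5·3 = 45
  2*Z**2 ↦ 2·1·1·9 = 18
Sum: F(5, 5, 3) = (-25) + (25) + (45) + (-75) + (45) + (18) = 33.
Reducing mod 11: 33 ≡ 0 (mod 11).
Since F(a, b, c) ≡ 0 (mod 11), P lies on the curve.


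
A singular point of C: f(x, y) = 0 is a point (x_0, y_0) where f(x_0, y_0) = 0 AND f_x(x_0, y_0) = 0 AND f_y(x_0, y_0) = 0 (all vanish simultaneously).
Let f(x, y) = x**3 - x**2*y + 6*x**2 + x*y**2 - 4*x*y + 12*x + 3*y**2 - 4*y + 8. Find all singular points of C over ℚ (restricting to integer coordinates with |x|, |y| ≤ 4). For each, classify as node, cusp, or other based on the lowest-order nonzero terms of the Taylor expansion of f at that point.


Singular points: {(-2, 0)}; classification: cusp.

Compute partial derivatives:
  f_x = 3*x**2 - 2*x*y + 12*x + y**2 - 4*y + 12.
  f_y = -x**2 + 2*x*y - 4*x + 6*y - 4.
Scan x_0 ∈ {−4, ..., 4}. For each x_0, f_y(x_0, y) is a polynomial in y; find its integer roots y ∈ {−4, ..., 4}, then test f_x and f at those candidates.
  x = -4: f_y(-4, y) = -2*y - 4; vanishes at y ∈ {-2}. (-4, -2): f_x = 8 ≠ 0.
  x = -3: f_y(-3, y) = -1; no integer root y with |y| ≤ 4.
  x = -2: f_y(-2, y) = 2*y; vanishes at y ∈ {0}. (-2, 0): f_x = 0, f = 0 — SINGULAR.
  x = -1: f_y(-1, y) = 4*y - 1; no integer root y with |y| ≤ 4.
  x = 0: f_y(0, y) = 6*y - 4; no integer root y with |y| ≤ 4.
  x = 1: f_y(1, y) = 8*y - 9; no integer root y with |y| ≤ 4.
  x = 2: f_y(2, y) = 10*y - 16; no integer root y with |y| ≤ 4.
  x = 3: f_y(3, y) = 12*y - 25; no integer root y with |y| ≤ 4.
  x = 4: f_y(4, y) = 14*y - 36; no integer root y with |y| ≤ 4.
Only singular point on the grid: (-2, 0).
Classify: substitute x = -2 + u, y = 0 + v and expand: f = u**3 - u**2*v + u*v**2 + v**2.
No constant or linear terms (consistent with a singular point). Quadratic part: v**2. Cubic part: u**3 - u**2*v + u*v**2.
The quadratic part v**2 is a perfect square, so there is a single (double) tangent line v = 0, i.e. y = 0. Restricting the cubic part to that line (v = 0) leaves u**3 ≠ 0, so f is not divisible by v and the branch is v² ≈ -u**3 to lowest order — this is a cusp.
Classification: cusp.


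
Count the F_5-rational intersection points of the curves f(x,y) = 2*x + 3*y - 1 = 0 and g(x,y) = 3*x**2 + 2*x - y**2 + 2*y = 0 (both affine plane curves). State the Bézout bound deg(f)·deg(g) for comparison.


Common zeros: {(0, 2)}; count = 1; Bézout bound = 2.

deg(f) = 1, deg(g) = 2, so Bézout bound = 2.
Scan x ∈ F_5. For each x, list the y ∈ F_5 with f(x, y) ≡ 0 and those with g(x, y) ≡ 0 (mod 5); the common zeros in that column are the intersection.
  x = 0: f ≡ 0 at y ∈ {2}; g ≡ 0 at y ∈ {0, 2}; common: {2}.
  x = 1: f ≡ 0 at y ∈ {3}; g ≡ 0 at y ∈ {0, 2}; common: ∅.
  x = 2: f ≡ 0 at y ∈ {4}; g ≡ 0 at y ∈ ∅; common: ∅.
  x = 3: f ≡ 0 at y ∈ {0}; g ≡ 0 at y ∈ {3, 4}; common: ∅.
  x = 4: f ≡ 0 at y ∈ {1}; g ≡ 0 at y ∈ ∅; common: ∅.
Collecting: common zeros = {(0, 2)}, so the count is 1.
Comparison with the Bézout bound: 1 ≤ 2 = deg(f)·deg(g), as expected for curves with no common component (the affine F_5-count falls short of the bound because intersections may lie at infinity, over extension fields, or carry multiplicity).


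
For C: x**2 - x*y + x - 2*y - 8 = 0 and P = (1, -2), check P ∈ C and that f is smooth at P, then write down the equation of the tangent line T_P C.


Tangent line at P: 5*x - 3*y - 11 = 0.

Step 1: f(1, -2) = 0, so P lies on C.
Step 2: partial derivatives
  f_x(x, y) = 2*x - y + 1, f_y(x, y) = -x - 2.
  f_x(P) = 5, f_y(P) = -3 (gradient nonzero, so P is smooth).
Step 3: tangent line at P: 5·(x − 1) + -3·(y − -2) = 0.
Expanding: 5*x - 3*y - 11 = 0.


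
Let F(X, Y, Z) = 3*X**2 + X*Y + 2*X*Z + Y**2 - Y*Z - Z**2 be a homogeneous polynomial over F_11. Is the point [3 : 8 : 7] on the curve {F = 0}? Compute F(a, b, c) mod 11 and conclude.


F(3,8,7) ≡ 8 (mod 11); P is NOT on the curve.

Evaluate F(3, 8, 7) term-by-term (mod 11).
  3*X**2 ↦ 3·9·1·1 = 27
  X*Y ↦ 1·3·8·1 = 24
  2*X*Z ↦ 2·3·1·7 = 42
  Y**2 ↦ 1·1·64·1 = 64
  -Y*Z ↦ -1·1·8·7 = -56
  -Z**2 ↦ -1·1·1·49 = -49
Sum: F(3, 8, 7) = (27) + (24) + (42) + (64) + (-56) + (-49) = 52.
Reducing mod 11: 52 ≡ 8 (mod 11).
Since F(a, b, c) ≡ 8 ≠ 0 (mod 11), P does NOT lie on the curve.


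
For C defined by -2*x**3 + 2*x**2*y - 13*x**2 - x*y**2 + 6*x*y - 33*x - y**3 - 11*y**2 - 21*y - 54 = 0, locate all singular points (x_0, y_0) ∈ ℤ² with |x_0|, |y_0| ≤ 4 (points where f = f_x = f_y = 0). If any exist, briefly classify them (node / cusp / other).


Singular points: {(-3, -3)}; classification: node.

Compute partial derivatives:
  f_x = -6*x**2 + 4*x*y - 26*x - y**2 + 6*y - 33.
  f_y = 2*x**2 - 2*x*y + 6*x - 3*y**2 - 22*y - 21.
Scan x_0 ∈ {−4, ..., 4}. For each x_0, f_y(x_0, y) is a polynomial in y; find its integer roots y ∈ {−4, ..., 4}, then test f_x and f at those candidates.
  x = -4: f_y(-4, y) = -3*y**2 - 14*y - 13; no integer root y with |y| ≤ 4.
  x = -3: f_y(-3, y) = -3*y**2 - 16*y - 21; vanishes at y ∈ {-3}. (-3, -3): f_x = 0, f = 0 — SINGULAR.
  x = -2: f_y(-2, y) = -3*y**2 - 18*y - 25; no integer root y with |y| ≤ 4.
  x = -1: f_y(-1, y) = -3*y**2 - 20*y - 25; no integer root y with |y| ≤ 4.
  x = 0: f_y(0, y) = -3*y**2 - 22*y - 21; no integer root y with |y| ≤ 4.
  x = 1: f_y(1, y) = -3*y**2 - 24*y - 13; no integer root y with |y| ≤ 4.
  x = 2: f_y(2, y) = -3*y**2 - 26*y - 1; no integer root y with |y| ≤ 4.
  x = 3: f_y(3, y) = -3*y**2 - 28*y + 15; no integer root y with |y| ≤ 4.
  x = 4: f_y(4, y) = -3*y**2 - 30*y + 35; no integer root y with |y| ≤ 4.
Only singular point on the grid: (-3, -3).
Classify: substitute x = -3 + u, y = -3 + v and expand: f = -2*u**3 + 2*u**2*v - u**2 - u*v**2 - v**3 + v**2.
No constant or linear terms (consistent with a singular point). Quadratic part: -u**2 + v**2. Cubic part: -2*u**3 + 2*u**2*v - u*v**2 - v**3.
The quadratic part v**2 - u**2 = (v − u)(v + u) splits into two distinct linear factors, so there are two distinct tangent lines y − -3 = ±(x − -3) — this is a node (ordinary double point).
Classification: node.


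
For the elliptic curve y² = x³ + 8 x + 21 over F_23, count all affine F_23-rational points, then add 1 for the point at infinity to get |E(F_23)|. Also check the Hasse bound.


Affine points = {(3, 7), (3, 16), (4, 5), (4, 18), (5, 5), (5, 18), (6, 3), (6, 20), (7, 11), (7, 12), (14, 5), (14, 18), (16, 6), (16, 17), (20, 4), (20, 19), (22, 9), (22, 14)}; affine count = 18; |E(F_23)| = 19.

Discriminant check: Δ ∝ 4a³ + 27b² = 4·8³ + 27·21² = 4·512 + 27·441 ≡ 17 (mod 23). Nonzero ⇒ E is nonsingular.
For each x ∈ F_23, compute rhs = x³ + 8·x + 21 mod 23, then count y ∈ F_23 with y² ≡ rhs.
  x = 0: rhs = 21, matching y values: none (0 points).
  x = 1: rhs = 7, matching y values: none (0 points).
  x = 2: rhs = 22, matching y values: none (0 points).
  x = 3: rhs = 3, matching y values: 7, 16 (2 points).
  x = 4: rhs = 2, matching y values: 5, 18 (2 points).
  x = 5: rhs = 2, matching y values: 5, 18 (2 points).
  x = 6: rhs = 9, matching y values: 3, 20 (2 points).
  x = 7: rhs = 6, matching y values: 11, 12 (2 points).
  x = 8: rhs = 22, matching y values: none (0 points).
  x = 9: rhs = 17, matching y values: none (0 points).
  x = 10: rhs = 20, matching y values: none (0 points).
  x = 11: rhs = 14, matching y values: none (0 points).
  x = 12: rhs = 5, matching y values: none (0 points).
  x = 13: rhs = 22, matching y values: none (0 points).
  x = 14: rhs = 2, matching y values: 5, 18 (2 points).
  x = 15: rhs = 20, matching y values: none (0 points).
  x = 16: rhs = 13, matching y values: 6, 17 (2 points).
  x = 17: rhs = 10, matching y values: none (0 points).
  x = 18: rhs = 17, matching y values: none (0 points).
  x = 19: rhs = 17, matching y values: none (0 points).
  x = 20: rhs = 16, matching y values: 4, 19 (2 points).
  x = 21: rhs = 20, matching y values: none (0 points).
  x = 22: rhs = 12, matching y values: 9, 14 (2 points).
Total affine count: 18.
Full point count |E(F_23)| = 18 + 1 = 19.
Hasse bound: |19 − (23+1)| = |-5| = 5 ≤ 2√23 ≈ 9.5917 ✓.


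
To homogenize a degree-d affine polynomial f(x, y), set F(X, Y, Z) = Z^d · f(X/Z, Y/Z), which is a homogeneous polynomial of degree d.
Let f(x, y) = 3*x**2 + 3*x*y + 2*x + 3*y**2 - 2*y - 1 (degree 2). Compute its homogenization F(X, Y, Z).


F(X, Y, Z) = 3*X**2 + 3*X*Y + 2*X*Z + 3*Y**2 - 2*Y*Z - Z**2

deg(f) = 2.
Substitute x = X/Z, y = Y/Z into f, then multiply by Z^2.
  monomial 3·x^2·y^0 ↦ 3·X^2·Y^0·Z^0.
  monomial 3·x^1·y^1 ↦ 3·X^1·Y^1·Z^0.
  monomial 2·x^1·y^0 ↦ 2·X^1·Y^0·Z^1.
  monomial 3·x^0·y^2 ↦ 3·X^0·Y^2·Z^0.
  monomial -2·x^0·y^1 ↦ -2·X^0·Y^1·Z^1.
  monomial -1·x^0·y^0 ↦ -1·X^0·Y^0·Z^2.
Collecting: F(X, Y, Z) = 3*X**2 + 3*X*Y + 2*X*Z + 3*Y**2 - 2*Y*Z - Z**2.
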